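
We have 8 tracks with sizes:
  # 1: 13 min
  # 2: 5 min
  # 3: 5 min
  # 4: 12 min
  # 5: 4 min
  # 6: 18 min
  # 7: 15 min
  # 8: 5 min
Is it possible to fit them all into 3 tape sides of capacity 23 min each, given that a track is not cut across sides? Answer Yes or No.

Total = 77 min; ⌈77/23⌉ = 4.
At least 4 tape sides are required, but only 3 are allowed.

No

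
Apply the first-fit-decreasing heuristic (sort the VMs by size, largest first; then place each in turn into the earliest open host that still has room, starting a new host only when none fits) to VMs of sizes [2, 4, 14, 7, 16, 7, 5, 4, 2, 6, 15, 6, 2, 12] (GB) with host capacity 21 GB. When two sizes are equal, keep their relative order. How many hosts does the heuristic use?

5

Sorted descending: 16, 15, 14, 12, 7, 7, 6, 6, 5, 4, 4, 2, 2, 2.
  16 → host 1 (new)  [load 16/21]
  15 → host 2 (new)  [load 15/21]
  14 → host 3 (new)  [load 14/21]
  12 → host 4 (new)  [load 12/21]
  7 → host 3  [load 21/21]
  7 → host 4  [load 19/21]
  6 → host 2  [load 21/21]
  6 → host 5 (new)  [load 6/21]
  5 → host 1  [load 21/21]
  4 → host 5  [load 10/21]
  4 → host 5  [load 14/21]
  2 → host 4  [load 21/21]
  2 → host 5  [load 16/21]
  2 → host 5  [load 18/21]
5 hosts opened.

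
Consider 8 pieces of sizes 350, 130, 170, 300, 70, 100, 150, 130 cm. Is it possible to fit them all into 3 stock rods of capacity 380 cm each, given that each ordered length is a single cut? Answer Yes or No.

Total = 1400 cm; ⌈1400/380⌉ = 4.
At least 4 stock rods are required, but only 3 are allowed.

No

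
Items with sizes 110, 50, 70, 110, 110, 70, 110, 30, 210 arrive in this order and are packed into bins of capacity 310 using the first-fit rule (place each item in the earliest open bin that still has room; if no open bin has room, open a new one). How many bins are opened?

  110 → bin 1 (new)  [load 110/310]
  50 → bin 1  [load 160/310]
  70 → bin 1  [load 230/310]
  110 → bin 2 (new)  [load 110/310]
  110 → bin 2  [load 220/310]
  70 → bin 1  [load 300/310]
  110 → bin 3 (new)  [load 110/310]
  30 → bin 2  [load 250/310]
  210 → bin 4 (new)  [load 210/310]
4 bins opened.

4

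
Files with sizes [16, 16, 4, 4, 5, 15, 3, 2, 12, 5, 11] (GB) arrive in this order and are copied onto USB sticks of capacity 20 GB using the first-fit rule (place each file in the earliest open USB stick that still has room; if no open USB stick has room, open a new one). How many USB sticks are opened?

5

  16 → USB stick 1 (new)  [load 16/20]
  16 → USB stick 2 (new)  [load 16/20]
  4 → USB stick 1  [load 20/20]
  4 → USB stick 2  [load 20/20]
  5 → USB stick 3 (new)  [load 5/20]
  15 → USB stick 3  [load 20/20]
  3 → USB stick 4 (new)  [load 3/20]
  2 → USB stick 4  [load 5/20]
  12 → USB stick 4  [load 17/20]
  5 → USB stick 5 (new)  [load 5/20]
  11 → USB stick 5  [load 16/20]
5 USB sticks opened.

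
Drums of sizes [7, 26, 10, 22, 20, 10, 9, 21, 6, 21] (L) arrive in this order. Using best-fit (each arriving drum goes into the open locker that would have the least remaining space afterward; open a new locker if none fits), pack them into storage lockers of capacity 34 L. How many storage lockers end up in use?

  7 → locker 1 (new)  [load 7/34]
  26 → locker 1  [load 33/34]
  10 → locker 2 (new)  [load 10/34]
  22 → locker 2  [load 32/34]
  20 → locker 3 (new)  [load 20/34]
  10 → locker 3  [load 30/34]
  9 → locker 4 (new)  [load 9/34]
  21 → locker 4  [load 30/34]
  6 → locker 5 (new)  [load 6/34]
  21 → locker 5  [load 27/34]
5 storage lockers opened.

5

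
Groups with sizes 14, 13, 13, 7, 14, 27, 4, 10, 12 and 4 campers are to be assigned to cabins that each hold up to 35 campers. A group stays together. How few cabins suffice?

4

Total = 27 + 14 + 14 + 13 + 13 + 12 + 10 + 7 + 4 + 4 = 118 campers.
Lower bound: ⌈118/35⌉ = 4 cabins.
A packing using 4 cabins:
  cabin 1: 27 + 7 = 34
  cabin 2: 14 + 14 + 4 = 32
  cabin 3: 13 + 13 + 4 = 30
  cabin 4: 12 + 10 = 22
This matches the lower bound, so 4 is optimal.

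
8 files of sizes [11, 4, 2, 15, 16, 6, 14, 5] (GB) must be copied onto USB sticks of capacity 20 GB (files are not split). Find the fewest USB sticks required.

Total = 16 + 15 + 14 + 11 + 6 + 5 + 4 + 2 = 73 GB.
Lower bound: ⌈73/20⌉ = 4 USB sticks.
A packing using 4 USB sticks:
  USB stick 1: 16 + 4 = 20
  USB stick 2: 15 + 5 = 20
  USB stick 3: 14 + 6 = 20
  USB stick 4: 11 + 2 = 13
This matches the lower bound, so 4 is optimal.

4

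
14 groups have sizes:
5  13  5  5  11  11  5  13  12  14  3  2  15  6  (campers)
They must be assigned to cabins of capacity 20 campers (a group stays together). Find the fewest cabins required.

7

Total = 15 + 14 + 13 + 13 + 12 + 11 + 11 + 6 + 5 + 5 + 5 + 5 + 3 + 2 = 120 campers.
Lower bound: ⌈120/20⌉ = 6 cabins.
Also, 7 groups each exceed 10 campers, and no two of those can share a cabin, so at least 7 cabins are needed.
A packing using 7 cabins:
  cabin 1: 15 + 5 = 20
  cabin 2: 14 + 6 = 20
  cabin 3: 13 + 5 + 2 = 20
  cabin 4: 13 + 5 = 18
  cabin 5: 12 + 5 + 3 = 20
  cabin 6: 11 = 11
  cabin 7: 11 = 11
This matches the lower bound, so 7 is optimal.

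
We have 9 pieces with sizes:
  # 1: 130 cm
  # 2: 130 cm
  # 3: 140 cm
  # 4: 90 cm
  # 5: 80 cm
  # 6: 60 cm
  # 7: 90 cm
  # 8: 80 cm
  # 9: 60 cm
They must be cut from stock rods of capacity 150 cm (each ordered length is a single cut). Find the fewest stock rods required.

7

Total = 140 + 130 + 130 + 90 + 90 + 80 + 80 + 60 + 60 = 860 cm.
Lower bound: ⌈860/150⌉ = 6 stock rods.
Also, 7 pieces each exceed 75 cm, and no two of those can share a stock rod, so at least 7 stock rods are needed.
A packing using 7 stock rods:
  stock rod 1: 140 = 140
  stock rod 2: 130 = 130
  stock rod 3: 130 = 130
  stock rod 4: 90 + 60 = 150
  stock rod 5: 90 + 60 = 150
  stock rod 6: 80 = 80
  stock rod 7: 80 = 80
This matches the lower bound, so 7 is optimal.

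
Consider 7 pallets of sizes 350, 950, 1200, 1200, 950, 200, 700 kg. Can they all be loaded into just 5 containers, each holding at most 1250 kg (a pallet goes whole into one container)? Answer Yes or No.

Yes

A valid assignment using 5 containers:
  container 1: 1200 = 1200
  container 2: 1200 = 1200
  container 3: 950 + 200 = 1150
  container 4: 950 = 950
  container 5: 700 + 350 = 1050
Every load is within 1250 kg, so 5 containers suffice.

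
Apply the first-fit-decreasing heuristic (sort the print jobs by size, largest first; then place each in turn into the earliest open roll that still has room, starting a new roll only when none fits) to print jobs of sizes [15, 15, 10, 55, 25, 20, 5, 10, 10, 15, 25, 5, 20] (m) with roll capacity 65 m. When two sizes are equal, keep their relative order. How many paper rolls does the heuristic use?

Sorted descending: 55, 25, 25, 20, 20, 15, 15, 15, 10, 10, 10, 5, 5.
  55 → roll 1 (new)  [load 55/65]
  25 → roll 2 (new)  [load 25/65]
  25 → roll 2  [load 50/65]
  20 → roll 3 (new)  [load 20/65]
  20 → roll 3  [load 40/65]
  15 → roll 2  [load 65/65]
  15 → roll 3  [load 55/65]
  15 → roll 4 (new)  [load 15/65]
  10 → roll 1  [load 65/65]
  10 → roll 3  [load 65/65]
  10 → roll 4  [load 25/65]
  5 → roll 4  [load 30/65]
  5 → roll 4  [load 35/65]
4 paper rolls opened.

4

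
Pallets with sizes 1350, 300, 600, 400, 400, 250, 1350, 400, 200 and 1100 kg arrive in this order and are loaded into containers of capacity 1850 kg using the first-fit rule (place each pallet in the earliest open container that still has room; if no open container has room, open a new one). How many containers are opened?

4

  1350 → container 1 (new)  [load 1350/1850]
  300 → container 1  [load 1650/1850]
  600 → container 2 (new)  [load 600/1850]
  400 → container 2  [load 1000/1850]
  400 → container 2  [load 1400/1850]
  250 → container 2  [load 1650/1850]
  1350 → container 3 (new)  [load 1350/1850]
  400 → container 3  [load 1750/1850]
  200 → container 1  [load 1850/1850]
  1100 → container 4 (new)  [load 1100/1850]
4 containers opened.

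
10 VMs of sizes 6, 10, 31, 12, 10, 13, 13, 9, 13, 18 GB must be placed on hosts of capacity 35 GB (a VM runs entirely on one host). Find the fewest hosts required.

4

Total = 31 + 18 + 13 + 13 + 13 + 12 + 10 + 10 + 9 + 6 = 135 GB.
Lower bound: ⌈135/35⌉ = 4 hosts.
A packing using 4 hosts:
  host 1: 31 = 31
  host 2: 18 + 10 + 6 = 34
  host 3: 13 + 13 + 9 = 35
  host 4: 13 + 12 + 10 = 35
This matches the lower bound, so 4 is optimal.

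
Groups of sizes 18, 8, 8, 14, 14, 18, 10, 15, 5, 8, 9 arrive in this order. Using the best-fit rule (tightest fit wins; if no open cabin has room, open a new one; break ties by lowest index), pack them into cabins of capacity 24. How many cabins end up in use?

6

  18 → cabin 1 (new)  [load 18/24]
  8 → cabin 2 (new)  [load 8/24]
  8 → cabin 2  [load 16/24]
  14 → cabin 3 (new)  [load 14/24]
  14 → cabin 4 (new)  [load 14/24]
  18 → cabin 5 (new)  [load 18/24]
  10 → cabin 3  [load 24/24]
  15 → cabin 6 (new)  [load 15/24]
  5 → cabin 1  [load 23/24]
  8 → cabin 2  [load 24/24]
  9 → cabin 6  [load 24/24]
6 cabins opened.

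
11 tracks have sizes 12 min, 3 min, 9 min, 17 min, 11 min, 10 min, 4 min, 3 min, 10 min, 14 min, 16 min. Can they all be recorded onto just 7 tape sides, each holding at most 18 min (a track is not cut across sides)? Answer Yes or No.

No

Total = 109 min; ⌈109/18⌉ = 7.
The bound of 7 does not rule out 7, but exhaustive search shows no assignment into 7 tape sides of capacity 18 min exists — the minimum is 8.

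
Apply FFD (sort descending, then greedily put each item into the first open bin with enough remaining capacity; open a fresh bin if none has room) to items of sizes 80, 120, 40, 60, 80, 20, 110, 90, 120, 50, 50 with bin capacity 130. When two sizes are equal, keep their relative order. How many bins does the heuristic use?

Sorted descending: 120, 120, 110, 90, 80, 80, 60, 50, 50, 40, 20.
  120 → bin 1 (new)  [load 120/130]
  120 → bin 2 (new)  [load 120/130]
  110 → bin 3 (new)  [load 110/130]
  90 → bin 4 (new)  [load 90/130]
  80 → bin 5 (new)  [load 80/130]
  80 → bin 6 (new)  [load 80/130]
  60 → bin 7 (new)  [load 60/130]
  50 → bin 5  [load 130/130]
  50 → bin 6  [load 130/130]
  40 → bin 4  [load 130/130]
  20 → bin 3  [load 130/130]
7 bins opened.

7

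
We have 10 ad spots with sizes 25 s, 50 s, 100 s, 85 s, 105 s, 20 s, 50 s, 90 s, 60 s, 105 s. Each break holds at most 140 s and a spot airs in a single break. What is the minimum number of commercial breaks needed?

6

Total = 105 + 105 + 100 + 90 + 85 + 60 + 50 + 50 + 25 + 20 = 690 s.
Lower bound: ⌈690/140⌉ = 5 commercial breaks.
A packing using 6 commercial breaks:
  break 1: 105 + 25 = 130
  break 2: 105 + 20 = 125
  break 3: 100 = 100
  break 4: 90 + 50 = 140
  break 5: 85 + 50 = 135
  break 6: 60 = 60
No arrangement into 5 commercial breaks stays within capacity, so 6 is optimal.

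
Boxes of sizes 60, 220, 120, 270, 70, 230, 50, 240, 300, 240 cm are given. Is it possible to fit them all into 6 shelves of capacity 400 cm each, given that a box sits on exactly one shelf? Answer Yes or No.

A valid assignment using 6 shelves:
  shelf 1: 300 + 70 = 370
  shelf 2: 270 + 120 = 390
  shelf 3: 240 + 60 + 50 = 350
  shelf 4: 240 = 240
  shelf 5: 230 = 230
  shelf 6: 220 = 220
Every load is within 400 cm, so 6 shelves suffice.

Yes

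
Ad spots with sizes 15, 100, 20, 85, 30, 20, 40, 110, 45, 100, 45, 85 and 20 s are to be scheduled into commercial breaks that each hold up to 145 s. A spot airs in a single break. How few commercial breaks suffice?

Total = 110 + 100 + 100 + 85 + 85 + 45 + 45 + 40 + 30 + 20 + 20 + 20 + 15 = 715 s.
Lower bound: ⌈715/145⌉ = 5 commercial breaks.
A packing using 5 commercial breaks:
  break 1: 110 + 30 = 140
  break 2: 100 + 45 = 145
  break 3: 100 + 45 = 145
  break 4: 85 + 40 + 20 = 145
  break 5: 85 + 20 + 20 + 15 = 140
This matches the lower bound, so 5 is optimal.

5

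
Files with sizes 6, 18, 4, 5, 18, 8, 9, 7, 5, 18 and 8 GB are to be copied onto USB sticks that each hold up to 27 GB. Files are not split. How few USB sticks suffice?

Total = 18 + 18 + 18 + 9 + 8 + 8 + 7 + 6 + 5 + 5 + 4 = 106 GB.
Lower bound: ⌈106/27⌉ = 4 USB sticks.
A packing using 4 USB sticks:
  USB stick 1: 18 + 9 = 27
  USB stick 2: 18 + 8 = 26
  USB stick 3: 18 + 8 = 26
  USB stick 4: 7 + 6 + 5 + 5 + 4 = 27
This matches the lower bound, so 4 is optimal.

4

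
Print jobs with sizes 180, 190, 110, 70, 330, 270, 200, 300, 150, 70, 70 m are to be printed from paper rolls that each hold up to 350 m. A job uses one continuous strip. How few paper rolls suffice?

Total = 330 + 300 + 270 + 200 + 190 + 180 + 150 + 110 + 70 + 70 + 70 = 1940 m.
Lower bound: ⌈1940/350⌉ = 6 paper rolls.
A packing using 6 paper rolls:
  roll 1: 330 = 330
  roll 2: 300 = 300
  roll 3: 270 + 70 = 340
  roll 4: 200 + 150 = 350
  roll 5: 190 + 110 = 300
  roll 6: 180 + 70 + 70 = 320
This matches the lower bound, so 6 is optimal.

6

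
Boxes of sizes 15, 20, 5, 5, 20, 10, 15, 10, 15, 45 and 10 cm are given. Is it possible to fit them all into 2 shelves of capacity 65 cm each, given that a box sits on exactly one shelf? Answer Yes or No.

Total = 170 cm; ⌈170/65⌉ = 3.
At least 3 shelves are required, but only 2 are allowed.

No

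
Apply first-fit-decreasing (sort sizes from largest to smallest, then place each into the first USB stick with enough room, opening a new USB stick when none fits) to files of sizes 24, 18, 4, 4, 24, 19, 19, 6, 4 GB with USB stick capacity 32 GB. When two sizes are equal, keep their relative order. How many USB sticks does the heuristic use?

Sorted descending: 24, 24, 19, 19, 18, 6, 4, 4, 4.
  24 → USB stick 1 (new)  [load 24/32]
  24 → USB stick 2 (new)  [load 24/32]
  19 → USB stick 3 (new)  [load 19/32]
  19 → USB stick 4 (new)  [load 19/32]
  18 → USB stick 5 (new)  [load 18/32]
  6 → USB stick 1  [load 30/32]
  4 → USB stick 2  [load 28/32]
  4 → USB stick 2  [load 32/32]
  4 → USB stick 3  [load 23/32]
5 USB sticks opened.

5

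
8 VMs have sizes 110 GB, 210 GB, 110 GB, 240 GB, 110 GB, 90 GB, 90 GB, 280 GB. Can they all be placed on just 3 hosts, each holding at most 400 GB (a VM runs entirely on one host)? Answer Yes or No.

Total = 1240 GB; ⌈1240/400⌉ = 4.
At least 4 hosts are required, but only 3 are allowed.

No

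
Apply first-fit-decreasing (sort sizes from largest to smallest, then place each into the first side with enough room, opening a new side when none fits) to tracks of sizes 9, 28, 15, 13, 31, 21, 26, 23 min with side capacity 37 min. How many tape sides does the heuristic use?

Sorted descending: 31, 28, 26, 23, 21, 15, 13, 9.
  31 → side 1 (new)  [load 31/37]
  28 → side 2 (new)  [load 28/37]
  26 → side 3 (new)  [load 26/37]
  23 → side 4 (new)  [load 23/37]
  21 → side 5 (new)  [load 21/37]
  15 → side 5  [load 36/37]
  13 → side 4  [load 36/37]
  9 → side 2  [load 37/37]
5 tape sides opened.

5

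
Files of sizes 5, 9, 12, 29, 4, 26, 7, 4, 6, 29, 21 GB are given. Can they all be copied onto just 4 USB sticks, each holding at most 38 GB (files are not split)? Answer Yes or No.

A valid assignment using 4 USB sticks:
  USB stick 1: 29 + 9 = 38
  USB stick 2: 29 + 5 + 4 = 38
  USB stick 3: 26 + 12 = 38
  USB stick 4: 21 + 7 + 6 + 4 = 38
Every load is within 38 GB, so 4 USB sticks suffice.

Yes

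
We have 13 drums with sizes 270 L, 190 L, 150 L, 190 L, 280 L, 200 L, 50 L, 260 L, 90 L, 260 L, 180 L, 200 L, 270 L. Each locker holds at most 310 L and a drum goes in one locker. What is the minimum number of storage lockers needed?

Total = 280 + 270 + 270 + 260 + 260 + 200 + 200 + 190 + 190 + 180 + 150 + 90 + 50 = 2590 L.
Lower bound: ⌈2590/310⌉ = 9 storage lockers.
Also, 10 drums each exceed 155 L, and no two of those can share a locker, so at least 10 storage lockers are needed.
A packing using 11 storage lockers:
  locker 1: 280 = 280
  locker 2: 270 = 270
  locker 3: 270 = 270
  locker 4: 260 + 50 = 310
  locker 5: 260 = 260
  locker 6: 200 + 90 = 290
  locker 7: 200 = 200
  locker 8: 190 = 190
  locker 9: 190 = 190
  locker 10: 180 = 180
  locker 11: 150 = 150
No arrangement into 10 storage lockers stays within capacity, so 11 is optimal.

11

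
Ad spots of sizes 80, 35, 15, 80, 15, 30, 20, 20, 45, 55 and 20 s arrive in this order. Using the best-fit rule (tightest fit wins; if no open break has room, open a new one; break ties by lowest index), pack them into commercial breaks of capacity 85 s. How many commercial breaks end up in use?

  80 → break 1 (new)  [load 80/85]
  35 → break 2 (new)  [load 35/85]
  15 → break 2  [load 50/85]
  80 → break 3 (new)  [load 80/85]
  15 → break 2  [load 65/85]
  30 → break 4 (new)  [load 30/85]
  20 → break 2  [load 85/85]
  20 → break 4  [load 50/85]
  45 → break 5 (new)  [load 45/85]
  55 → break 6 (new)  [load 55/85]
  20 → break 6  [load 75/85]
6 commercial breaks opened.

6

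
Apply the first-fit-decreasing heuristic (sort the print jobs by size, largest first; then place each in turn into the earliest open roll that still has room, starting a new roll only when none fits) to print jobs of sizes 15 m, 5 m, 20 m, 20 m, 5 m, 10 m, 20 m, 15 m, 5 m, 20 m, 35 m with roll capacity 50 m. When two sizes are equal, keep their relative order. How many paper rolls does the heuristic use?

4

Sorted descending: 35, 20, 20, 20, 20, 15, 15, 10, 5, 5, 5.
  35 → roll 1 (new)  [load 35/50]
  20 → roll 2 (new)  [load 20/50]
  20 → roll 2  [load 40/50]
  20 → roll 3 (new)  [load 20/50]
  20 → roll 3  [load 40/50]
  15 → roll 1  [load 50/50]
  15 → roll 4 (new)  [load 15/50]
  10 → roll 2  [load 50/50]
  5 → roll 3  [load 45/50]
  5 → roll 3  [load 50/50]
  5 → roll 4  [load 20/50]
4 paper rolls opened.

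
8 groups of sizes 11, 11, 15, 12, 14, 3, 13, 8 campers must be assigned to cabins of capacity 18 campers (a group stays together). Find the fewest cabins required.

Total = 15 + 14 + 13 + 12 + 11 + 11 + 8 + 3 = 87 campers.
Lower bound: ⌈87/18⌉ = 5 cabins.
Also, 6 groups each exceed 9 campers, and no two of those can share a cabin, so at least 6 cabins are needed.
A packing using 7 cabins:
  cabin 1: 15 + 3 = 18
  cabin 2: 14 = 14
  cabin 3: 13 = 13
  cabin 4: 12 = 12
  cabin 5: 11 = 11
  cabin 6: 11 = 11
  cabin 7: 8 = 8
No arrangement into 6 cabins stays within capacity, so 7 is optimal.

7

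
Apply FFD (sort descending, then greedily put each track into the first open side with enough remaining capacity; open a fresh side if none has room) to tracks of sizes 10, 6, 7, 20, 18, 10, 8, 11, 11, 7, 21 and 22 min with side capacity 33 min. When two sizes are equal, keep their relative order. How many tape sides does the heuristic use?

Sorted descending: 22, 21, 20, 18, 11, 11, 10, 10, 8, 7, 7, 6.
  22 → side 1 (new)  [load 22/33]
  21 → side 2 (new)  [load 21/33]
  20 → side 3 (new)  [load 20/33]
  18 → side 4 (new)  [load 18/33]
  11 → side 1  [load 33/33]
  11 → side 2  [load 32/33]
  10 → side 3  [load 30/33]
  10 → side 4  [load 28/33]
  8 → side 5 (new)  [load 8/33]
  7 → side 5  [load 15/33]
  7 → side 5  [load 22/33]
  6 → side 5  [load 28/33]
5 tape sides opened.

5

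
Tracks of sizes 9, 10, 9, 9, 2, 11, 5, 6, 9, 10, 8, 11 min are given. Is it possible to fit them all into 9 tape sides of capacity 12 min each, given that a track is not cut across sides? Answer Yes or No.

Total = 99 min; ⌈99/12⌉ = 9.
The bound of 9 does not rule out 9, but exhaustive search shows no assignment into 9 tape sides of capacity 12 min exists — the minimum is 10.

No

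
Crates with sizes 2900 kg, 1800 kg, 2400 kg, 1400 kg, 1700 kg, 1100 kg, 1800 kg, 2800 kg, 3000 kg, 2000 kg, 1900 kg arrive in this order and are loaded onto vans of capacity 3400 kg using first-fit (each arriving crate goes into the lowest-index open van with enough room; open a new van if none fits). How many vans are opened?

  2900 → van 1 (new)  [load 2900/3400]
  1800 → van 2 (new)  [load 1800/3400]
  2400 → van 3 (new)  [load 2400/3400]
  1400 → van 2  [load 3200/3400]
  1700 → van 4 (new)  [load 1700/3400]
  1100 → van 4  [load 2800/3400]
  1800 → van 5 (new)  [load 1800/3400]
  2800 → van 6 (new)  [load 2800/3400]
  3000 → van 7 (new)  [load 3000/3400]
  2000 → van 8 (new)  [load 2000/3400]
  1900 → van 9 (new)  [load 1900/3400]
9 vans opened.

9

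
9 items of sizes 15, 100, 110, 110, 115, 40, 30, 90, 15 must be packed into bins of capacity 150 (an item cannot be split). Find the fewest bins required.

Total = 115 + 110 + 110 + 100 + 90 + 40 + 30 + 15 + 15 = 625.
Lower bound: ⌈625/150⌉ = 5 bins.
A packing using 5 bins:
  bin 1: 115 + 30 = 145
  bin 2: 110 + 40 = 150
  bin 3: 110 + 15 + 15 = 140
  bin 4: 100 = 100
  bin 5: 90 = 90
This matches the lower bound, so 5 is optimal.

5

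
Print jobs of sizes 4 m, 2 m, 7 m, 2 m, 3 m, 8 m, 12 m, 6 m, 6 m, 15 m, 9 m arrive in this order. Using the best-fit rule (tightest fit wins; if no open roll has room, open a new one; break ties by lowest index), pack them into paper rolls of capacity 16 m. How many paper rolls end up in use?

6

  4 → roll 1 (new)  [load 4/16]
  2 → roll 1  [load 6/16]
  7 → roll 1  [load 13/16]
  2 → roll 1  [load 15/16]
  3 → roll 2 (new)  [load 3/16]
  8 → roll 2  [load 11/16]
  12 → roll 3 (new)  [load 12/16]
  6 → roll 4 (new)  [load 6/16]
  6 → roll 4  [load 12/16]
  15 → roll 5 (new)  [load 15/16]
  9 → roll 6 (new)  [load 9/16]
6 paper rolls opened.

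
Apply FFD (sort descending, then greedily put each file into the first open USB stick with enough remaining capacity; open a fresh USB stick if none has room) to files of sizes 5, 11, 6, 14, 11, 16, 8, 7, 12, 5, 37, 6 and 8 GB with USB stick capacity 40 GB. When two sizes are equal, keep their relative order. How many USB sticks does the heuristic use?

Sorted descending: 37, 16, 14, 12, 11, 11, 8, 8, 7, 6, 6, 5, 5.
  37 → USB stick 1 (new)  [load 37/40]
  16 → USB stick 2 (new)  [load 16/40]
  14 → USB stick 2  [load 30/40]
  12 → USB stick 3 (new)  [load 12/40]
  11 → USB stick 3  [load 23/40]
  11 → USB stick 3  [load 34/40]
  8 → USB stick 2  [load 38/40]
  8 → USB stick 4 (new)  [load 8/40]
  7 → USB stick 4  [load 15/40]
  6 → USB stick 3  [load 40/40]
  6 → USB stick 4  [load 21/40]
  5 → USB stick 4  [load 26/40]
  5 → USB stick 4  [load 31/40]
4 USB sticks opened.

4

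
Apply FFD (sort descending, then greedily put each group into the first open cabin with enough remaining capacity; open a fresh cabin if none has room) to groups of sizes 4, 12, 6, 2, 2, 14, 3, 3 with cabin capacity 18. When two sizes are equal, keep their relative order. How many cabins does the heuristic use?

3

Sorted descending: 14, 12, 6, 4, 3, 3, 2, 2.
  14 → cabin 1 (new)  [load 14/18]
  12 → cabin 2 (new)  [load 12/18]
  6 → cabin 2  [load 18/18]
  4 → cabin 1  [load 18/18]
  3 → cabin 3 (new)  [load 3/18]
  3 → cabin 3  [load 6/18]
  2 → cabin 3  [load 8/18]
  2 → cabin 3  [load 10/18]
3 cabins opened.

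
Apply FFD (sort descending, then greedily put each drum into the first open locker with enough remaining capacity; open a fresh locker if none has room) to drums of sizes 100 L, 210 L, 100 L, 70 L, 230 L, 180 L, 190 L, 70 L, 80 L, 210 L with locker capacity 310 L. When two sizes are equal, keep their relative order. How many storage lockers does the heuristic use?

5

Sorted descending: 230, 210, 210, 190, 180, 100, 100, 80, 70, 70.
  230 → locker 1 (new)  [load 230/310]
  210 → locker 2 (new)  [load 210/310]
  210 → locker 3 (new)  [load 210/310]
  190 → locker 4 (new)  [load 190/310]
  180 → locker 5 (new)  [load 180/310]
  100 → locker 2  [load 310/310]
  100 → locker 3  [load 310/310]
  80 → locker 1  [load 310/310]
  70 → locker 4  [load 260/310]
  70 → locker 5  [load 250/310]
5 storage lockers opened.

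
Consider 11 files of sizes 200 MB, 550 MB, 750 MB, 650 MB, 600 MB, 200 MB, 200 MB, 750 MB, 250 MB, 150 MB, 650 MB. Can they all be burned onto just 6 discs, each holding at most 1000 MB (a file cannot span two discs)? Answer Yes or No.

Yes

A valid assignment using 6 discs:
  disc 1: 750 + 250 = 1000
  disc 2: 750 + 200 = 950
  disc 3: 650 + 200 + 150 = 1000
  disc 4: 650 + 200 = 850
  disc 5: 600 = 600
  disc 6: 550 = 550
Every load is within 1000 MB, so 6 discs suffice.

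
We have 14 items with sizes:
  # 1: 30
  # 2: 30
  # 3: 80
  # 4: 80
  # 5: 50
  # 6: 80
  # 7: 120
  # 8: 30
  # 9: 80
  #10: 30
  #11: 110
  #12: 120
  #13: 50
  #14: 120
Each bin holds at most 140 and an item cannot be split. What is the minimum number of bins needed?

Total = 120 + 120 + 120 + 110 + 80 + 80 + 80 + 80 + 50 + 50 + 30 + 30 + 30 + 30 = 1010.
Lower bound: ⌈1010/140⌉ = 8 bins.
A packing using 8 bins:
  bin 1: 120 = 120
  bin 2: 120 = 120
  bin 3: 120 = 120
  bin 4: 110 + 30 = 140
  bin 5: 80 + 50 = 130
  bin 6: 80 + 50 = 130
  bin 7: 80 + 30 + 30 = 140
  bin 8: 80 + 30 = 110
This matches the lower bound, so 8 is optimal.

8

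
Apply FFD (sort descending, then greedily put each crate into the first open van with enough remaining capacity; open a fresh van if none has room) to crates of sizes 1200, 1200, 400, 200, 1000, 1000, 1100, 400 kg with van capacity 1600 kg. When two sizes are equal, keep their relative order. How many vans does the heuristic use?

5

Sorted descending: 1200, 1200, 1100, 1000, 1000, 400, 400, 200.
  1200 → van 1 (new)  [load 1200/1600]
  1200 → van 2 (new)  [load 1200/1600]
  1100 → van 3 (new)  [load 1100/1600]
  1000 → van 4 (new)  [load 1000/1600]
  1000 → van 5 (new)  [load 1000/1600]
  400 → van 1  [load 1600/1600]
  400 → van 2  [load 1600/1600]
  200 → van 3  [load 1300/1600]
5 vans opened.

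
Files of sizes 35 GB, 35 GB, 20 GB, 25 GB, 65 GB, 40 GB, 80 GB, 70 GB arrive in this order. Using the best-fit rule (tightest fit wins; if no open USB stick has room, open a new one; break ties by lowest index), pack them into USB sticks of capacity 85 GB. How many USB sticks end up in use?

  35 → USB stick 1 (new)  [load 35/85]
  35 → USB stick 1  [load 70/85]
  20 → USB stick 2 (new)  [load 20/85]
  25 → USB stick 2  [load 45/85]
  65 → USB stick 3 (new)  [load 65/85]
  40 → USB stick 2  [load 85/85]
  80 → USB stick 4 (new)  [load 80/85]
  70 → USB stick 5 (new)  [load 70/85]
5 USB sticks opened.

5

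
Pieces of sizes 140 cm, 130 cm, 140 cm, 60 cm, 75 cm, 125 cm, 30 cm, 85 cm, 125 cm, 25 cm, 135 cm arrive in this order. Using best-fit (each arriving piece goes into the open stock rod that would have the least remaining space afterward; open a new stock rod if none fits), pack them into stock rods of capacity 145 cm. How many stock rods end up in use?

  140 → stock rod 1 (new)  [load 140/145]
  130 → stock rod 2 (new)  [load 130/145]
  140 → stock rod 3 (new)  [load 140/145]
  60 → stock rod 4 (new)  [load 60/145]
  75 → stock rod 4  [load 135/145]
  125 → stock rod 5 (new)  [load 125/145]
  30 → stock rod 6 (new)  [load 30/145]
  85 → stock rod 6  [load 115/145]
  125 → stock rod 7 (new)  [load 125/145]
  25 → stock rod 6  [load 140/145]
  135 → stock rod 8 (new)  [load 135/145]
8 stock rods opened.

8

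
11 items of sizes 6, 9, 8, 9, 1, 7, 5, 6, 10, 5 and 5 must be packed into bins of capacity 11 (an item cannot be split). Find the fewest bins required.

8

Total = 10 + 9 + 9 + 8 + 7 + 6 + 6 + 5 + 5 + 5 + 1 = 71.
Lower bound: ⌈71/11⌉ = 7 bins.
A packing using 8 bins:
  bin 1: 10 + 1 = 11
  bin 2: 9 = 9
  bin 3: 9 = 9
  bin 4: 8 = 8
  bin 5: 7 = 7
  bin 6: 6 + 5 = 11
  bin 7: 6 + 5 = 11
  bin 8: 5 = 5
No arrangement into 7 bins stays within capacity, so 8 is optimal.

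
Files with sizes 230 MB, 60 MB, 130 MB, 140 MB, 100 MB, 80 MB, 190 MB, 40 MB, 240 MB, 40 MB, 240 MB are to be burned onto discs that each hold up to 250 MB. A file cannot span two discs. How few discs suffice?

Total = 240 + 240 + 230 + 190 + 140 + 130 + 100 + 80 + 60 + 40 + 40 = 1490 MB.
Lower bound: ⌈1490/250⌉ = 6 discs.
A packing using 7 discs:
  disc 1: 240 = 240
  disc 2: 240 = 240
  disc 3: 230 = 230
  disc 4: 190 + 60 = 250
  disc 5: 140 + 100 = 240
  disc 6: 130 + 80 + 40 = 250
  disc 7: 40 = 40
No arrangement into 6 discs stays within capacity, so 7 is optimal.

7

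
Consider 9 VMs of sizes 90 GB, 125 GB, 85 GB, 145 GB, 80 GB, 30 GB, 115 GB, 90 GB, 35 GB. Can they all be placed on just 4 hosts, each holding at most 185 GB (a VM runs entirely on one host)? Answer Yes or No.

Total = 795 GB; ⌈795/185⌉ = 5.
At least 5 hosts are required, but only 4 are allowed.

No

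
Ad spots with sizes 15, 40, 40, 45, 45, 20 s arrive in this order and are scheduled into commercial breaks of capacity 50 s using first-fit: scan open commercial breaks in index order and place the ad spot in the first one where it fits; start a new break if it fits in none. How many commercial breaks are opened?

5

  15 → break 1 (new)  [load 15/50]
  40 → break 2 (new)  [load 40/50]
  40 → break 3 (new)  [load 40/50]
  45 → break 4 (new)  [load 45/50]
  45 → break 5 (new)  [load 45/50]
  20 → break 1  [load 35/50]
5 commercial breaks opened.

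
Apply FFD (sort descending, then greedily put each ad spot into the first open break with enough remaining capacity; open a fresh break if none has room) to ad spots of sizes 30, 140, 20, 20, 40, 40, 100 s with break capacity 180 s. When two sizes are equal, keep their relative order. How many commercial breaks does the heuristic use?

3

Sorted descending: 140, 100, 40, 40, 30, 20, 20.
  140 → break 1 (new)  [load 140/180]
  100 → break 2 (new)  [load 100/180]
  40 → break 1  [load 180/180]
  40 → break 2  [load 140/180]
  30 → break 2  [load 170/180]
  20 → break 3 (new)  [load 20/180]
  20 → break 3  [load 40/180]
3 commercial breaks opened.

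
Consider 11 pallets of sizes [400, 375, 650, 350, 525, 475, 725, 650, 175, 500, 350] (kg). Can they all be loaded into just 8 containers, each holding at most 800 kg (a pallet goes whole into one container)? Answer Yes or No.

Yes

A valid assignment using 8 containers:
  container 1: 725 = 725
  container 2: 650 = 650
  container 3: 650 = 650
  container 4: 525 + 175 = 700
  container 5: 500 = 500
  container 6: 475 = 475
  container 7: 400 + 375 = 775
  container 8: 350 + 350 = 700
Every load is within 800 kg, so 8 containers suffice.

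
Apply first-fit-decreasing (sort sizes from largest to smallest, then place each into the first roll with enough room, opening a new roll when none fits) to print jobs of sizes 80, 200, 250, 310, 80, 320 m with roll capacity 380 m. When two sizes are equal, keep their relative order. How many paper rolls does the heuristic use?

Sorted descending: 320, 310, 250, 200, 80, 80.
  320 → roll 1 (new)  [load 320/380]
  310 → roll 2 (new)  [load 310/380]
  250 → roll 3 (new)  [load 250/380]
  200 → roll 4 (new)  [load 200/380]
  80 → roll 3  [load 330/380]
  80 → roll 4  [load 280/380]
4 paper rolls opened.

4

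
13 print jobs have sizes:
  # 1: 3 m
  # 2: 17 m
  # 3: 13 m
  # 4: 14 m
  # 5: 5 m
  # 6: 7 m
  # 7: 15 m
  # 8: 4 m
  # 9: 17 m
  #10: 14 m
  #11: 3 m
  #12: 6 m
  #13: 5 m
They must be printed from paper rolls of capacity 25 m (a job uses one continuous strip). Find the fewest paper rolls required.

Total = 17 + 17 + 15 + 14 + 14 + 13 + 7 + 6 + 5 + 5 + 4 + 3 + 3 = 123 m.
Lower bound: ⌈123/25⌉ = 5 paper rolls.
Also, 6 print jobs each exceed 25/2 m, and no two of those can share a roll, so at least 6 paper rolls are needed.
A packing using 6 paper rolls:
  roll 1: 17 + 7 = 24
  roll 2: 17 + 6 = 23
  roll 3: 15 + 5 + 5 = 25
  roll 4: 14 + 4 + 3 + 3 = 24
  roll 5: 14 = 14
  roll 6: 13 = 13
This matches the lower bound, so 6 is optimal.

6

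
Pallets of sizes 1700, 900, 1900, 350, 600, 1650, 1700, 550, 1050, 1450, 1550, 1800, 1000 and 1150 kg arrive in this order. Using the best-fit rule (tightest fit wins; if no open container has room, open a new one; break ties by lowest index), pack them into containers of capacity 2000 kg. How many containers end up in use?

11

  1700 → container 1 (new)  [load 1700/2000]
  900 → container 2 (new)  [load 900/2000]
  1900 → container 3 (new)  [load 1900/2000]
  350 → container 2  [load 1250/2000]
  600 → container 2  [load 1850/2000]
  1650 → container 4 (new)  [load 1650/2000]
  1700 → container 5 (new)  [load 1700/2000]
  550 → container 6 (new)  [load 550/2000]
  1050 → container 6  [load 1600/2000]
  1450 → container 7 (new)  [load 1450/2000]
  1550 → container 8 (new)  [load 1550/2000]
  1800 → container 9 (new)  [load 1800/2000]
  1000 → container 10 (new)  [load 1000/2000]
  1150 → container 11 (new)  [load 1150/2000]
11 containers opened.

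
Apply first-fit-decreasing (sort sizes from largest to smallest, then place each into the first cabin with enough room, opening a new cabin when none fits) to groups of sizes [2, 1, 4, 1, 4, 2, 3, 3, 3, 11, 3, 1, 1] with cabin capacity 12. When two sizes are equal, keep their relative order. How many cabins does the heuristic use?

4

Sorted descending: 11, 4, 4, 3, 3, 3, 3, 2, 2, 1, 1, 1, 1.
  11 → cabin 1 (new)  [load 11/12]
  4 → cabin 2 (new)  [load 4/12]
  4 → cabin 2  [load 8/12]
  3 → cabin 2  [load 11/12]
  3 → cabin 3 (new)  [load 3/12]
  3 → cabin 3  [load 6/12]
  3 → cabin 3  [load 9/12]
  2 → cabin 3  [load 11/12]
  2 → cabin 4 (new)  [load 2/12]
  1 → cabin 1  [load 12/12]
  1 → cabin 2  [load 12/12]
  1 → cabin 3  [load 12/12]
  1 → cabin 4  [load 3/12]
4 cabins opened.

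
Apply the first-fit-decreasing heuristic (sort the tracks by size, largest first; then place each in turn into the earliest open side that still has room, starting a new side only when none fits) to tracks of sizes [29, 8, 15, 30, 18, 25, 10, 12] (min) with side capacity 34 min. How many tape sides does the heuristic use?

Sorted descending: 30, 29, 25, 18, 15, 12, 10, 8.
  30 → side 1 (new)  [load 30/34]
  29 → side 2 (new)  [load 29/34]
  25 → side 3 (new)  [load 25/34]
  18 → side 4 (new)  [load 18/34]
  15 → side 4  [load 33/34]
  12 → side 5 (new)  [load 12/34]
  10 → side 5  [load 22/34]
  8 → side 3  [load 33/34]
5 tape sides opened.

5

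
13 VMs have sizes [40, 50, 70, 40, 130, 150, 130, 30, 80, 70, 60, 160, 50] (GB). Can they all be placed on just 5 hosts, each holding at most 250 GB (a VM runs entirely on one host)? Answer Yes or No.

A valid assignment using 5 hosts:
  host 1: 160 + 80 = 240
  host 2: 150 + 70 + 30 = 250
  host 3: 130 + 70 + 50 = 250
  host 4: 130 + 60 + 50 = 240
  host 5: 40 + 40 = 80
Every load is within 250 GB, so 5 hosts suffice.

Yes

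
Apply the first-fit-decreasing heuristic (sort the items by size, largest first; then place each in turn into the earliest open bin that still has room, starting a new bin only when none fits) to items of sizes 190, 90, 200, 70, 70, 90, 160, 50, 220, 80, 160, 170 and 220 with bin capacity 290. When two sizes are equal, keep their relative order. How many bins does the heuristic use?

7

Sorted descending: 220, 220, 200, 190, 170, 160, 160, 90, 90, 80, 70, 70, 50.
  220 → bin 1 (new)  [load 220/290]
  220 → bin 2 (new)  [load 220/290]
  200 → bin 3 (new)  [load 200/290]
  190 → bin 4 (new)  [load 190/290]
  170 → bin 5 (new)  [load 170/290]
  160 → bin 6 (new)  [load 160/290]
  160 → bin 7 (new)  [load 160/290]
  90 → bin 3  [load 290/290]
  90 → bin 4  [load 280/290]
  80 → bin 5  [load 250/290]
  70 → bin 1  [load 290/290]
  70 → bin 2  [load 290/290]
  50 → bin 6  [load 210/290]
7 bins opened.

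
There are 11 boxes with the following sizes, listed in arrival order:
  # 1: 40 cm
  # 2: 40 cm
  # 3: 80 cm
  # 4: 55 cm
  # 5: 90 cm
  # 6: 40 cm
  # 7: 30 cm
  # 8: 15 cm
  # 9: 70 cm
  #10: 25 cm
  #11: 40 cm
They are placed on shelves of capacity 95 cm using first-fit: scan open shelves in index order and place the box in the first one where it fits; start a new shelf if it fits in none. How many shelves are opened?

  40 → shelf 1 (new)  [load 40/95]
  40 → shelf 1  [load 80/95]
  80 → shelf 2 (new)  [load 80/95]
  55 → shelf 3 (new)  [load 55/95]
  90 → shelf 4 (new)  [load 90/95]
  40 → shelf 3  [load 95/95]
  30 → shelf 5 (new)  [load 30/95]
  15 → shelf 1  [load 95/95]
  70 → shelf 6 (new)  [load 70/95]
  25 → shelf 5  [load 55/95]
  40 → shelf 5  [load 95/95]
6 shelves opened.

6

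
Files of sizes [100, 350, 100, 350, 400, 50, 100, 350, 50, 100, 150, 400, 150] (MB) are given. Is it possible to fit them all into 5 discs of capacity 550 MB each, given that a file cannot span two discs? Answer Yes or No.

Yes

A valid assignment using 5 discs:
  disc 1: 400 + 150 = 550
  disc 2: 400 + 150 = 550
  disc 3: 350 + 100 + 100 = 550
  disc 4: 350 + 100 + 100 = 550
  disc 5: 350 + 50 + 50 = 450
Every load is within 550 MB, so 5 discs suffice.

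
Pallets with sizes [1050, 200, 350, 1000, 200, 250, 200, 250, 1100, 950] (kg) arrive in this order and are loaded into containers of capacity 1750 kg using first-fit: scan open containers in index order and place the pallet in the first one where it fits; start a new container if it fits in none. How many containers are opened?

  1050 → container 1 (new)  [load 1050/1750]
  200 → container 1  [load 1250/1750]
  350 → container 1  [load 1600/1750]
  1000 → container 2 (new)  [load 1000/1750]
  200 → container 2  [load 1200/1750]
  250 → container 2  [load 1450/1750]
  200 → container 2  [load 1650/1750]
  250 → container 3 (new)  [load 250/1750]
  1100 → container 3  [load 1350/1750]
  950 → container 4 (new)  [load 950/1750]
4 containers opened.

4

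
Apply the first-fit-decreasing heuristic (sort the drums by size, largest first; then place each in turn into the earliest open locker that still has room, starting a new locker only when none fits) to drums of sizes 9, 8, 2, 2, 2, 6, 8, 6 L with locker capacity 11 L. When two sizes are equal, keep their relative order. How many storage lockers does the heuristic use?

Sorted descending: 9, 8, 8, 6, 6, 2, 2, 2.
  9 → locker 1 (new)  [load 9/11]
  8 → locker 2 (new)  [load 8/11]
  8 → locker 3 (new)  [load 8/11]
  6 → locker 4 (new)  [load 6/11]
  6 → locker 5 (new)  [load 6/11]
  2 → locker 1  [load 11/11]
  2 → locker 2  [load 10/11]
  2 → locker 3  [load 10/11]
5 storage lockers opened.

5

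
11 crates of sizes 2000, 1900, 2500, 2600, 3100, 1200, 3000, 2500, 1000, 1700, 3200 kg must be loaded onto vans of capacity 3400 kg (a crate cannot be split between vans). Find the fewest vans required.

9

Total = 3200 + 3100 + 3000 + 2600 + 2500 + 2500 + 2000 + 1900 + 1700 + 1200 + 1000 = 24700 kg.
Lower bound: ⌈24700/3400⌉ = 8 vans.
A packing using 9 vans:
  van 1: 3200 = 3200
  van 2: 3100 = 3100
  van 3: 3000 = 3000
  van 4: 2600 = 2600
  van 5: 2500 = 2500
  van 6: 2500 = 2500
  van 7: 2000 + 1200 = 3200
  van 8: 1900 + 1000 = 2900
  van 9: 1700 = 1700
No arrangement into 8 vans stays within capacity, so 9 is optimal.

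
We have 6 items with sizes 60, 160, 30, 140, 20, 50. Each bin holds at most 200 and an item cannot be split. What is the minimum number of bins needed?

3

Total = 160 + 140 + 60 + 50 + 30 + 20 = 460.
Lower bound: ⌈460/200⌉ = 3 bins.
A packing using 3 bins:
  bin 1: 160 + 30 = 190
  bin 2: 140 + 60 = 200
  bin 3: 50 + 20 = 70
This matches the lower bound, so 3 is optimal.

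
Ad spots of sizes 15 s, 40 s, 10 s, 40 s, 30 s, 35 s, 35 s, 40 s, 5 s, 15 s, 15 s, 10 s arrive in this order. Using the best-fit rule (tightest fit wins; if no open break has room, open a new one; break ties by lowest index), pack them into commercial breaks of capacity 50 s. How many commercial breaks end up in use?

6

  15 → break 1 (new)  [load 15/50]
  40 → break 2 (new)  [load 40/50]
  10 → break 2  [load 50/50]
  40 → break 3 (new)  [load 40/50]
  30 → break 1  [load 45/50]
  35 → break 4 (new)  [load 35/50]
  35 → break 5 (new)  [load 35/50]
  40 → break 6 (new)  [load 40/50]
  5 → break 1  [load 50/50]
  15 → break 4  [load 50/50]
  15 → break 5  [load 50/50]
  10 → break 3  [load 50/50]
6 commercial breaks opened.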